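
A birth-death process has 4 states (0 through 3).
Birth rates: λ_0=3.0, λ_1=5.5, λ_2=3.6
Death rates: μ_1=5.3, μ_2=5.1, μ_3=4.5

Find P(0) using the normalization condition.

Ratios P(n)/P(0) = (λ₀···λₙ₋₁)/(μ₁···μₙ):
P(1)/P(0) = (3.0)/(5.3) = 0.56604
P(2)/P(0) = (3.0×5.5)/(5.3×5.1) = 0.61043
P(3)/P(0) = (3.0×5.5×3.6)/(5.3×5.1×4.5) = 0.48835

Normalization: ∑ P(n) = 1
P(0) × (1.0000 + 0.56604 + 0.61043 + 0.48835) = 1
P(0) × 2.6648 = 1
P(0) = 1/2.6648 = 0.3753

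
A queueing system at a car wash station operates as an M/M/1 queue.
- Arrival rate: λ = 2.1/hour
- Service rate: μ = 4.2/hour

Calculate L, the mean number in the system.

ρ = λ/μ = 2.1/4.2 = 0.5000
For M/M/1: L = λ/(μ-λ)
L = 2.1/(4.2-2.1) = 2.1/2.10
L = 1.0000 cars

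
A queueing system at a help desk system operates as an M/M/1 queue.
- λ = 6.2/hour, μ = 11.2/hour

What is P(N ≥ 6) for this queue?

ρ = λ/μ = 6.2/11.2 = 0.55357
P(N ≥ n) = ρⁿ
P(N ≥ 6) = 0.55357^6
P(N ≥ 6) = 0.02878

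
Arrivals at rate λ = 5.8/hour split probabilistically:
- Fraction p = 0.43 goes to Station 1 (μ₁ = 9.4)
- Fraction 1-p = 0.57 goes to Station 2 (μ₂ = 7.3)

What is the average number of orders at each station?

Effective rates: λ₁ = 5.8×0.43 = 2.494, λ₂ = 5.8×0.57 = 3.306
Station 1: ρ₁ = 2.494/9.4 = 0.2653, L₁ = ρ₁/(1-ρ₁) = 0.2653/(1-0.2653) = 0.3611
Station 2: ρ₂ = 3.306/7.3 = 0.452877, L₂ = ρ₂/(1-ρ₂) = 0.452877/(1-0.452877) = 0.8277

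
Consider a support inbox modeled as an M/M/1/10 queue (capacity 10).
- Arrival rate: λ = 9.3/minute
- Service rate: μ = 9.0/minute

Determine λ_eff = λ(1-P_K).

ρ = λ/μ = 9.3/9.0 = 1.03333
P₀ = (1-ρ)/(1-ρ^(K+1)) = (1-1.03333)/(1-1.03333^11) = -0.033330/-0.43427 = 0.07675
P_K = P₀×ρ^K = 0.07675 × 1.03333^10 = 0.07675 × 1.3880 = 0.1065
λ_eff = λ(1-P_K) = 9.3 × (1 - 0.10653) = 9.3 × 0.89347 = 8.3093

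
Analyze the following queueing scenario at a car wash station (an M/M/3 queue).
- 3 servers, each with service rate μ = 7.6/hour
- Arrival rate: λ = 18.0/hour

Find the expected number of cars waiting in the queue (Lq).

Traffic intensity: ρ = λ/(cμ) = 18.0/(3×7.6) = 0.7895
Since ρ = 0.7895 < 1, system is stable.
Offered load a = λ/μ = cρ = 18.0/7.6 = 2.3684
P₀ = [ Σₙ₌₀^2 aⁿ/n! + a^3/(3!(1-ρ)) ]⁻¹
Σ = a^0/0! + a^1/1! + a^2/2! = 1.0000 + 2.3684 + 2.8047 = 6.1731
a^3/(3!(1-ρ)) = 13.2855/(6 × 0.210526) = 10.5177
P₀ = 1/(6.1731 + 10.5177) = 0.05991
Lq = P₀·a^3·ρ / (3!(1-ρ)²) = 0.05991 × 13.2855 × 0.7895 / (6 × 0.04432) = 2.3631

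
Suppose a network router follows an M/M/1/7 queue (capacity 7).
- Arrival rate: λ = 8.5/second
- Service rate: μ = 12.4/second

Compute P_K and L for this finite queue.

ρ = λ/μ = 8.5/12.4 = 0.68548
P₀ = (1-ρ)/(1-ρ^(K+1)) = (1-0.68548)/(1-0.68548^8) = 0.3145/0.9513 = 0.3306
P_K = P₀×ρ^K = 0.3306 × 0.68548^7 = 0.3306 × 0.07112 = 0.02351
Blocking probability P_7 = 0.02351 (2.35%)
L = ρ[1 - (K+1)ρ^K + Kρ^(K+1)] / [(1-ρ)(1-ρ^(K+1))]
L = 0.68548 × (1 - 8×0.071115 + 7×0.048748) / ((1 - 0.68548) × (1 - 0.048748)) = 1.7695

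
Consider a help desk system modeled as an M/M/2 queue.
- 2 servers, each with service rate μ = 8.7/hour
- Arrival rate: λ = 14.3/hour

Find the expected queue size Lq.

Traffic intensity: ρ = λ/(cμ) = 14.3/(2×8.7) = 0.8218
Since ρ = 0.8218 < 1, system is stable.
Offered load a = λ/μ = cρ = 14.3/8.7 = 1.6437
P₀ = [ Σₙ₌₀^1 aⁿ/n! + a^2/(2!(1-ρ)) ]⁻¹
Σ = a^0/0! + a^1/1! = 1.0000 + 1.6437 = 2.6437
a^2/(2!(1-ρ)) = 2.70168/(2 × 0.178161) = 7.5821
P₀ = 1/(2.6437 + 7.5821) = 0.09779
Lq = P₀·a^2·ρ / (2!(1-ρ)²) = 0.09779 × 2.7017 × 0.8218 / (2 × 0.03174) = 3.4203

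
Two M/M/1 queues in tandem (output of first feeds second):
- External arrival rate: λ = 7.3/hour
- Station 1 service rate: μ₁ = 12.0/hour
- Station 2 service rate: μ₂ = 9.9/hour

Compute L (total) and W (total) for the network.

By Jackson's theorem, each station behaves as independent M/M/1.
Station 1: ρ₁ = 7.3/12.0 = 0.6083, L₁ = ρ₁/(1-ρ₁) = λ/(μ₁-λ) = 7.3/4.70 = 1.5532
Station 2: ρ₂ = 7.3/9.9 = 0.7374, L₂ = ρ₂/(1-ρ₂) = λ/(μ₂-λ) = 7.3/2.60 = 2.8077
Total: L = L₁ + L₂ = 1.5532 + 2.8077 = 4.3609
W = L/λ = 4.3609/7.3 = 0.5974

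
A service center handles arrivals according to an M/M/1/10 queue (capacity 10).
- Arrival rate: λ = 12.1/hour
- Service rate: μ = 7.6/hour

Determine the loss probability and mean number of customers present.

ρ = λ/μ = 12.1/7.6 = 1.5921
P₀ = (1-ρ)/(1-ρ^(K+1)) = (1-1.5921)/(1-1.5921^11) = -0.5921/-165.5995 = 0.003575
P_K = P₀×ρ^K = 0.003575 × 1.5921^10 = 0.003575 × 104.6414 = 0.3741
Blocking probability P_10 = 0.3741 (37.41%)
L = ρ[1 - (K+1)ρ^K + Kρ^(K+1)] / [(1-ρ)(1-ρ^(K+1))]
L = 1.5921 × (1 - 11×104.6414 + 10×166.5995) / ((1 - 1.5921) × (1 - 166.5995)) = 8.3775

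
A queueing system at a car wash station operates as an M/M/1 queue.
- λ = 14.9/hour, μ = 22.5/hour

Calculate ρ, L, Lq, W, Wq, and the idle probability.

Step 1: ρ = λ/μ = 14.9/22.5 = 0.6622
Step 2: L = λ/(μ-λ) = 14.9/7.60 = 1.9605
Step 3: Lq = λ²/(μ(μ-λ)) = 222.01/(22.5×7.60) = 1.2983
Step 4: W = 1/(μ-λ) = 1/7.60 = 0.13158
Step 5: Wq = λ/(μ(μ-λ)) = 14.9/(22.5×7.60) = 0.08713
Step 6: P(0) = 1-ρ = 0.3378
Verify: L = λW = 14.9×0.13158 = 1.9605 ✔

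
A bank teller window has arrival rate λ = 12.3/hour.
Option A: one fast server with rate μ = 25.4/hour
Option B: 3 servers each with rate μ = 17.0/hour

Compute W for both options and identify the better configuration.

Option A: single server μ = 25.4 (M/M/1)
  ρ_A = 12.3/25.4 = 0.4843
  W_A = 1/(μ-λ) = 1/(25.4-12.3) = 1/13.10 = 0.07634

Option B: 3 servers μ = 17.0 (M/M/3)
  ρ_B = λ/(cμ) = 12.3/(3×17.0) = 0.2412
  Offered load a = λ/μ = cρ = 12.3/17.0 = 0.7235
  P₀ = [ Σₙ₌₀^2 aⁿ/n! + a^3/(3!(1-ρ)) ]⁻¹
  Σ = a^0/0! + a^1/1! + a^2/2! = 1.0000 + 0.72353 + 0.26175 = 1.9853
  a^3/(3!(1-ρ)) = 0.37876/(6 × 0.75882) = 0.08319
  P₀ = 1/(1.9853 + 0.08319) = 0.4834
  Lq = P₀·a^3·ρ / (3!(1-ρ)²) = 0.4834 × 0.3788 × 0.2412 / (6 × 0.5758) = 0.01278
  Wq_B = Lq/λ = 0.01278/12.3 = 0.001039
  W_B = Wq_B + 1/μ = 0.001039 + 0.05882 = 0.05986

Since W_B = 0.05986 < W_A = 0.07634, Option B (multiple servers) has the shorter time in system.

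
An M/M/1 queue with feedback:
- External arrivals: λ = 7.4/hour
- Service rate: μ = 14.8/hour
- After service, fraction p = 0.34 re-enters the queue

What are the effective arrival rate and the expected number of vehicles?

Effective arrival rate: λ_eff = λ/(1-p) = 7.4/(1-0.34) = 7.4/0.66 = 11.21212
ρ = λ_eff/μ = 11.21212/14.8 = 0.757576
L = ρ/(1-ρ) = 0.757576/(1-0.757576) = 3.1250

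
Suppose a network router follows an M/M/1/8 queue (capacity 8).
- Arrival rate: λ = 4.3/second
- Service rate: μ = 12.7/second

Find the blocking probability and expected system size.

ρ = λ/μ = 4.3/12.7 = 0.33858
P₀ = (1-ρ)/(1-ρ^(K+1)) = (1-0.33858)/(1-0.33858^9) = 0.6614/0.9999 = 0.6615
P_K = P₀×ρ^K = 0.6615 × 0.33858^8 = 0.6615 × 0.0001727 = 0.0001142
Blocking probability P_8 = 0.0001142 (0.01142%)
L = ρ[1 - (K+1)ρ^K + Kρ^(K+1)] / [(1-ρ)(1-ρ^(K+1))]
L = 0.33858 × (1 - 9×0.0001727 + 8×0.00005847) / ((1 - 0.33858) × (1 - 0.00005847)) = 0.5114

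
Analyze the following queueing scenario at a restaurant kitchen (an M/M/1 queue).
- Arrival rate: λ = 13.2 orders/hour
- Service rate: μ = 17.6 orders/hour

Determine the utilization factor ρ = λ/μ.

Server utilization: ρ = λ/μ
ρ = 13.2/17.6 = 0.7500
The server is busy 75.00% of the time.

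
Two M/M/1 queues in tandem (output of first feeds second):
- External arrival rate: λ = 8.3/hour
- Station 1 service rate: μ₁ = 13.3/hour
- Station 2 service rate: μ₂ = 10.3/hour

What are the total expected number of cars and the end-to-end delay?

By Jackson's theorem, each station behaves as independent M/M/1.
Station 1: ρ₁ = 8.3/13.3 = 0.6241, L₁ = ρ₁/(1-ρ₁) = λ/(μ₁-λ) = 8.3/5.00 = 1.6600
Station 2: ρ₂ = 8.3/10.3 = 0.8058, L₂ = ρ₂/(1-ρ₂) = λ/(μ₂-λ) = 8.3/2.00 = 4.1500
Total: L = L₁ + L₂ = 1.6600 + 4.1500 = 5.8100
W = L/λ = 5.8100/8.3 = 0.7000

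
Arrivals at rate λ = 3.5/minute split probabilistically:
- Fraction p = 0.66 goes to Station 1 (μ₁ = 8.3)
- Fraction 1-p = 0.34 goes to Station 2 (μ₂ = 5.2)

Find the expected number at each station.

Effective rates: λ₁ = 3.5×0.66 = 2.31, λ₂ = 3.5×0.34 = 1.19
Station 1: ρ₁ = 2.31/8.3 = 0.2783, L₁ = ρ₁/(1-ρ₁) = 0.2783/(1-0.2783) = 0.3856
Station 2: ρ₂ = 1.19/5.2 = 0.22885, L₂ = ρ₂/(1-ρ₂) = 0.22885/(1-0.22885) = 0.2968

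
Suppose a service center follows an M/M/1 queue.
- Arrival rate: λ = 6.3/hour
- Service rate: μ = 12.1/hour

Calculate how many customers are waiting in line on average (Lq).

ρ = λ/μ = 6.3/12.1 = 0.5207
For M/M/1: Lq = λ²/(μ(μ-λ))
Lq = 39.69/(12.1 × 5.80)
Lq = 0.5655 customers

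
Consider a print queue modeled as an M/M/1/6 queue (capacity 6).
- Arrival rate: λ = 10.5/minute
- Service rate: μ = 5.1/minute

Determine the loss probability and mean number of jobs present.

ρ = λ/μ = 10.5/5.1 = 2.05882
P₀ = (1-ρ)/(1-ρ^(K+1)) = (1-2.05882)/(1-2.05882^7) = -1.0588/-155.7937 = 0.006796
P_K = P₀×ρ^K = 0.006796 × 2.05882^6 = 0.006796 × 76.1571 = 0.5176
Blocking probability P_6 = 0.5176 (51.76%)
L = ρ[1 - (K+1)ρ^K + Kρ^(K+1)] / [(1-ρ)(1-ρ^(K+1))]
L = 2.05882 × (1 - 7×76.1571 + 6×156.7937) / ((1 - 2.05882) × (1 - 156.7937)) = 5.1005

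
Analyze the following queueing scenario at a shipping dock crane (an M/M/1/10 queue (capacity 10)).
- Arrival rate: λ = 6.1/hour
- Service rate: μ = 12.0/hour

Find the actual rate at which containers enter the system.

ρ = λ/μ = 6.1/12.0 = 0.508333
P₀ = (1-ρ)/(1-ρ^(K+1)) = (1-0.508333)/(1-0.508333^11) = 0.4917/0.9994 = 0.4920
P_K = P₀×ρ^K = 0.4920 × 0.508333^10 = 0.4920 × 0.001152 = 0.0005668
λ_eff = λ(1-P_K) = 6.1 × (1 - 0.0005668) = 6.1 × 0.99943 = 6.0965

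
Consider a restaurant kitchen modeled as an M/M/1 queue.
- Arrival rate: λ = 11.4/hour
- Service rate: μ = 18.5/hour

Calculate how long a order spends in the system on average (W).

First, compute utilization: ρ = λ/μ = 11.4/18.5 = 0.6162
For M/M/1: W = 1/(μ-λ)
W = 1/(18.5-11.4) = 1/7.10
W = 0.1408 hours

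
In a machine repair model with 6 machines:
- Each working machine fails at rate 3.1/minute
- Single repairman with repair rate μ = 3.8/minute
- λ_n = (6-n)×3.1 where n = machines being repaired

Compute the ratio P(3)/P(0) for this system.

P(3)/P(0) = ∏_{i=0}^{3-1} λ_i/μ_{i+1}
= (6-0)×3.1/3.8 × (6-1)×3.1/3.8 × (6-2)×3.1/3.8
= 65.1502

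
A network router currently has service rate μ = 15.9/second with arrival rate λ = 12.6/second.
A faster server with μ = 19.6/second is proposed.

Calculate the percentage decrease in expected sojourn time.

System 1: ρ₁ = 12.6/15.9 = 0.7925, W₁ = 1/(15.9-12.6) = 0.30303
System 2: ρ₂ = 12.6/19.6 = 0.6429, W₂ = 1/(19.6-12.6) = 0.14286
Improvement: (W₁-W₂)/W₁ = (0.30303-0.14286)/0.30303 = 52.86%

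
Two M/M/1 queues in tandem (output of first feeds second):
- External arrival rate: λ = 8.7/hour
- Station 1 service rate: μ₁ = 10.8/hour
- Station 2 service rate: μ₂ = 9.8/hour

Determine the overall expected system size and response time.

By Jackson's theorem, each station behaves as independent M/M/1.
Station 1: ρ₁ = 8.7/10.8 = 0.8056, L₁ = ρ₁/(1-ρ₁) = λ/(μ₁-λ) = 8.7/2.10 = 4.14286
Station 2: ρ₂ = 8.7/9.8 = 0.8878, L₂ = ρ₂/(1-ρ₂) = λ/(μ₂-λ) = 8.7/1.10 = 7.90909
Total: L = L₁ + L₂ = 4.14286 + 7.90909 = 12.0519
W = L/λ = 12.0519/8.7 = 1.3853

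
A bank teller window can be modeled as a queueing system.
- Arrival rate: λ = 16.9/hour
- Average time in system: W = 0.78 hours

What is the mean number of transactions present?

Little's Law: L = λW
L = 16.9 × 0.78 = 13.1820 transactions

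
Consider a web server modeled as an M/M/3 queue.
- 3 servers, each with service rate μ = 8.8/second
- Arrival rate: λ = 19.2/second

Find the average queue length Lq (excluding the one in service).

Traffic intensity: ρ = λ/(cμ) = 19.2/(3×8.8) = 0.7273
Since ρ = 0.7273 < 1, system is stable.
Offered load a = λ/μ = cρ = 19.2/8.8 = 2.1818
P₀ = [ Σₙ₌₀^2 aⁿ/n! + a^3/(3!(1-ρ)) ]⁻¹
Σ = a^0/0! + a^1/1! + a^2/2! = 1.0000 + 2.1818 + 2.3802 = 5.5620
a^3/(3!(1-ρ)) = 10.3862/(6 × 0.27273) = 6.3471
P₀ = 1/(5.5620 + 6.3471) = 0.08397
Lq = P₀·a^3·ρ / (3!(1-ρ)²) = 0.083969 × 10.3862 × 0.72727 / (6 × 0.074380) = 1.4212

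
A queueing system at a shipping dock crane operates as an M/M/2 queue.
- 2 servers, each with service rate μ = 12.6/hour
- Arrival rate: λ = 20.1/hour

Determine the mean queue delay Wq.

Traffic intensity: ρ = λ/(cμ) = 20.1/(2×12.6) = 0.7976
Since ρ = 0.7976 < 1, system is stable.
Offered load a = λ/μ = cρ = 20.1/12.6 = 1.5952
P₀ = [ Σₙ₌₀^1 aⁿ/n! + a^2/(2!(1-ρ)) ]⁻¹
Σ = a^0/0! + a^1/1! = 1.0000 + 1.5952 = 2.5952
a^2/(2!(1-ρ)) = 2.54478/(2 × 0.202381) = 6.2871
P₀ = 1/(2.5952 + 6.2871) = 0.1126
Lq = P₀·a^2·ρ / (2!(1-ρ)²) = 0.11258 × 2.5448 × 0.79762 / (2 × 0.040958) = 2.7896
Wq = Lq/λ = 2.7896/20.1 = 0.1388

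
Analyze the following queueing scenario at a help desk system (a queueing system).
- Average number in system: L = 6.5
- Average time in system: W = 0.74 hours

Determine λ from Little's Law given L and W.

Little's Law: L = λW, so λ = L/W
λ = 6.5/0.74 = 8.7838 tickets/hour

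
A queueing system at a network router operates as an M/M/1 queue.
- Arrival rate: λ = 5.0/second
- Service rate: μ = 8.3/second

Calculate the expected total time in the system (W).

First, compute utilization: ρ = λ/μ = 5.0/8.3 = 0.6024
For M/M/1: W = 1/(μ-λ)
W = 1/(8.3-5.0) = 1/3.30
W = 0.3030 seconds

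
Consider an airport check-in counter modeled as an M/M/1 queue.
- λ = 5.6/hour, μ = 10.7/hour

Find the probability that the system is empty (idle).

ρ = λ/μ = 5.6/10.7 = 0.5234
P(0) = 1 - ρ = 1 - 0.5234 = 0.4766
The server is idle 47.66% of the time.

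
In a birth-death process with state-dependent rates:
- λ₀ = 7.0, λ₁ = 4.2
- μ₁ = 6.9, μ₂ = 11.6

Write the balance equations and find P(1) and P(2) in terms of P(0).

Balance equations:
State 0: λ₀P₀ = μ₁P₁ → P₁ = (λ₀/μ₁)P₀ = (7.0/6.9)P₀ = 1.0145P₀
State 1: P₂ = (λ₀λ₁)/(μ₁μ₂)P₀ = (7.0×4.2)/(6.9×11.6)P₀ = 0.3673P₀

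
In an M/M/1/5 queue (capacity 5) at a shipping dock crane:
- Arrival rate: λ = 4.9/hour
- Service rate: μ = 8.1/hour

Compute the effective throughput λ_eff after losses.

ρ = λ/μ = 4.9/8.1 = 0.604938
P₀ = (1-ρ)/(1-ρ^(K+1)) = (1-0.604938)/(1-0.604938^6) = 0.39506/0.95099 = 0.4154
P_K = P₀×ρ^K = 0.4154 × 0.604938^5 = 0.4154 × 0.08101 = 0.03365
λ_eff = λ(1-P_K) = 4.9 × (1 - 0.03365) = 4.9 × 0.96635 = 4.7351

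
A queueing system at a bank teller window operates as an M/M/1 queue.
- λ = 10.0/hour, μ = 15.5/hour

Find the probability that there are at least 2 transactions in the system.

ρ = λ/μ = 10.0/15.5 = 0.64516
P(N ≥ n) = ρⁿ
P(N ≥ 2) = 0.64516^2
P(N ≥ 2) = 0.4162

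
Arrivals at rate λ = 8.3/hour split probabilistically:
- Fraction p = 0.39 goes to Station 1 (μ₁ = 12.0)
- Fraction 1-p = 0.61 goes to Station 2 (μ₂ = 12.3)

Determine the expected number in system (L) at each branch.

Effective rates: λ₁ = 8.3×0.39 = 3.237, λ₂ = 8.3×0.61 = 5.063
Station 1: ρ₁ = 3.237/12.0 = 0.26975, L₁ = ρ₁/(1-ρ₁) = 0.26975/(1-0.26975) = 0.3694
Station 2: ρ₂ = 5.063/12.3 = 0.41163, L₂ = ρ₂/(1-ρ₂) = 0.41163/(1-0.41163) = 0.6996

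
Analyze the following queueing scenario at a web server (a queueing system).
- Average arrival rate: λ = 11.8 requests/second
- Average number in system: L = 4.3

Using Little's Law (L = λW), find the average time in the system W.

Little's Law: L = λW, so W = L/λ
W = 4.3/11.8 = 0.3644 seconds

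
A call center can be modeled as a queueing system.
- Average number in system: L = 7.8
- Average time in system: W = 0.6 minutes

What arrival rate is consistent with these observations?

Little's Law: L = λW, so λ = L/W
λ = 7.8/0.6 = 13.0000 calls/minute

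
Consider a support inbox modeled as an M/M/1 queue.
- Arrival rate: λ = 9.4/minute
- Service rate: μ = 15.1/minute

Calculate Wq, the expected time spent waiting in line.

First, compute utilization: ρ = λ/μ = 9.4/15.1 = 0.6225
For M/M/1: Wq = λ/(μ(μ-λ))
Wq = 9.4/(15.1 × (15.1-9.4))
Wq = 9.4/(15.1 × 5.70)
Wq = 0.1092 minutes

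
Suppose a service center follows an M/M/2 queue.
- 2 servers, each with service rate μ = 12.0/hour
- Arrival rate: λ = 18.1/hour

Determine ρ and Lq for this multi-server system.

Traffic intensity: ρ = λ/(cμ) = 18.1/(2×12.0) = 0.7542
Since ρ = 0.7542 < 1, system is stable.
Offered load a = λ/μ = cρ = 18.1/12.0 = 1.5083
P₀ = [ Σₙ₌₀^1 aⁿ/n! + a^2/(2!(1-ρ)) ]⁻¹
Σ = a^0/0! + a^1/1! = 1.0000 + 1.5083 = 2.5083
a^2/(2!(1-ρ)) = 2.27507/(2 × 0.245833) = 4.6273
P₀ = 1/(2.5083 + 4.6273) = 0.1401
Lq = P₀·a^2·ρ / (2!(1-ρ)²) = 0.14014 × 2.2751 × 0.75417 / (2 × 0.060434) = 1.9894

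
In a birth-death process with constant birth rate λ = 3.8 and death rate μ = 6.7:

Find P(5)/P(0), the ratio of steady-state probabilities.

For constant rates: P(n)/P(0) = (λ/μ)^n
P(5)/P(0) = (3.8/6.7)^5 = 0.56716^5 = 0.05869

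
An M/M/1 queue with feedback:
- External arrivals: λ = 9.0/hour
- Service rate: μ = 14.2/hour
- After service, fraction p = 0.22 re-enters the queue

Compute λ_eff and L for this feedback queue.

Effective arrival rate: λ_eff = λ/(1-p) = 9.0/(1-0.22) = 9.0/0.78 = 11.5385
ρ = λ_eff/μ = 11.5385/14.2 = 0.81257
L = ρ/(1-ρ) = 0.81257/(1-0.81257) = 4.3353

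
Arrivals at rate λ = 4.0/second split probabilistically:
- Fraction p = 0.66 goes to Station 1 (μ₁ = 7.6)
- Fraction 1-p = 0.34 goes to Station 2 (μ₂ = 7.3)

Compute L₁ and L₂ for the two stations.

Effective rates: λ₁ = 4.0×0.66 = 2.64, λ₂ = 4.0×0.34 = 1.36
Station 1: ρ₁ = 2.64/7.6 = 0.3474, L₁ = ρ₁/(1-ρ₁) = 0.3474/(1-0.3474) = 0.5323
Station 2: ρ₂ = 1.36/7.3 = 0.1863, L₂ = ρ₂/(1-ρ₂) = 0.1863/(1-0.1863) = 0.2290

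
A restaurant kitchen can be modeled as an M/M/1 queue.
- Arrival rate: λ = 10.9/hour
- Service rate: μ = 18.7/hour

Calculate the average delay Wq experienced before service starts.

First, compute utilization: ρ = λ/μ = 10.9/18.7 = 0.5829
For M/M/1: Wq = λ/(μ(μ-λ))
Wq = 10.9/(18.7 × (18.7-10.9))
Wq = 10.9/(18.7 × 7.80)
Wq = 0.07473 hours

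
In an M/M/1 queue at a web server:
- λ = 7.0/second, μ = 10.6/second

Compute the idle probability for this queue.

ρ = λ/μ = 7.0/10.6 = 0.6604
P(0) = 1 - ρ = 1 - 0.6604 = 0.3396
The server is idle 33.96% of the time.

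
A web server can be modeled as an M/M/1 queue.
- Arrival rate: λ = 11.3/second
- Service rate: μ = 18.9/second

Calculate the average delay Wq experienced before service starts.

First, compute utilization: ρ = λ/μ = 11.3/18.9 = 0.5979
For M/M/1: Wq = λ/(μ(μ-λ))
Wq = 11.3/(18.9 × (18.9-11.3))
Wq = 11.3/(18.9 × 7.60)
Wq = 0.07867 seconds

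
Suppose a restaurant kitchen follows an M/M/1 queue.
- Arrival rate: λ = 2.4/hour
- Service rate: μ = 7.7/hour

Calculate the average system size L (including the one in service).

ρ = λ/μ = 2.4/7.7 = 0.3117
For M/M/1: L = λ/(μ-λ)
L = 2.4/(7.7-2.4) = 2.4/5.30
L = 0.4528 orders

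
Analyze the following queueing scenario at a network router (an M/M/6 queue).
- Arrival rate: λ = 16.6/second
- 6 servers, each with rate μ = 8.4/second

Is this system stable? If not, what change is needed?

Stability requires ρ = λ/(cμ) < 1
ρ = 16.6/(6 × 8.4) = 16.6/50.40 = 0.3294
Since 0.3294 < 1, the system is STABLE.
The servers are busy 32.94% of the time.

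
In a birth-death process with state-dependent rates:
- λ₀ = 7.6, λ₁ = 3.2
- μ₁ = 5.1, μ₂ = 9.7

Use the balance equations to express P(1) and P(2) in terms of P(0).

Balance equations:
State 0: λ₀P₀ = μ₁P₁ → P₁ = (λ₀/μ₁)P₀ = (7.6/5.1)P₀ = 1.4902P₀
State 1: P₂ = (λ₀λ₁)/(μ₁μ₂)P₀ = (7.6×3.2)/(5.1×9.7)P₀ = 0.4916P₀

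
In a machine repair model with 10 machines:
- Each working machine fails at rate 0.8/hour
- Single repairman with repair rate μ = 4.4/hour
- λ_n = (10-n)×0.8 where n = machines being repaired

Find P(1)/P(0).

P(1)/P(0) = ∏_{i=0}^{1-1} λ_i/μ_{i+1}
= (10-0)×0.8/4.4
= 1.8182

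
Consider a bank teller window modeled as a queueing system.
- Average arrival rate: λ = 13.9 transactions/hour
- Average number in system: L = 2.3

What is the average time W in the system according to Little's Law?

Little's Law: L = λW, so W = L/λ
W = 2.3/13.9 = 0.1655 hours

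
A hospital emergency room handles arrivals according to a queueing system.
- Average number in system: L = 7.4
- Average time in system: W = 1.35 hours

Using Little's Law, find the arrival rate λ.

Little's Law: L = λW, so λ = L/W
λ = 7.4/1.35 = 5.4815 patients/hour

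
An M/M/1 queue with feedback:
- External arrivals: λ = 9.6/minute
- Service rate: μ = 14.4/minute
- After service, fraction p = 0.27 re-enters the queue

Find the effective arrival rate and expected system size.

Effective arrival rate: λ_eff = λ/(1-p) = 9.6/(1-0.27) = 9.6/0.73 = 13.15068
ρ = λ_eff/μ = 13.15068/14.4 = 0.913242
L = ρ/(1-ρ) = 0.913242/(1-0.913242) = 10.5263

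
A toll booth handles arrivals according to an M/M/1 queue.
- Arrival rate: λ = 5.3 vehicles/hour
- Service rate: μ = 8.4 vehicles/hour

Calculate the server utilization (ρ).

Server utilization: ρ = λ/μ
ρ = 5.3/8.4 = 0.6310
The server is busy 63.10% of the time.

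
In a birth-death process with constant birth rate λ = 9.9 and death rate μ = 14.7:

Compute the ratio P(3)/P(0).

For constant rates: P(n)/P(0) = (λ/μ)^n
P(3)/P(0) = (9.9/14.7)^3 = 0.6735^3 = 0.3055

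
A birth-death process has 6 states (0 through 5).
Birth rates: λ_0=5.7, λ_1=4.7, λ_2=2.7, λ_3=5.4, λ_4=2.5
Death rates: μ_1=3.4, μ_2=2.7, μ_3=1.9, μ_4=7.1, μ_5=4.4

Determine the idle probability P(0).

Ratios P(n)/P(0) = (λ₀···λₙ₋₁)/(μ₁···μₙ):
P(1)/P(0) = (5.7)/(3.4) = 1.67647
P(2)/P(0) = (5.7×4.7)/(3.4×2.7) = 2.91830
P(3)/P(0) = (5.7×4.7×2.7)/(3.4×2.7×1.9) = 4.14706
P(4)/P(0) = (5.7×4.7×2.7×5.4)/(3.4×2.7×1.9×7.1) = 3.15410
P(5)/P(0) = (5.7×4.7×2.7×5.4×2.5)/(3.4×2.7×1.9×7.1×4.4) = 1.79210

Normalization: ∑ P(n) = 1
P(0) × (1.00000 + 1.67647 + 2.91830 + 4.14706 + 3.15410 + 1.79210) = 1
P(0) × 14.6880 = 1
P(0) = 1/14.6880 = 0.06808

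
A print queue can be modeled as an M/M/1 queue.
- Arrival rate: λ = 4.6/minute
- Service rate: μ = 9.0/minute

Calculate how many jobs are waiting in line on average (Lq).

ρ = λ/μ = 4.6/9.0 = 0.5111
For M/M/1: Lq = λ²/(μ(μ-λ))
Lq = 21.16/(9.0 × 4.40)
Lq = 0.5343 jobs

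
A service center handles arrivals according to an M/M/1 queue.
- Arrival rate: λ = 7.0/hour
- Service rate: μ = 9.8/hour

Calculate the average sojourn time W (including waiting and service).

First, compute utilization: ρ = λ/μ = 7.0/9.8 = 0.7143
For M/M/1: W = 1/(μ-λ)
W = 1/(9.8-7.0) = 1/2.80
W = 0.3571 hours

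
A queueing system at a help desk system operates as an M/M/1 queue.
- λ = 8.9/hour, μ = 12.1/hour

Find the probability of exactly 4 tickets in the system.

ρ = λ/μ = 8.9/12.1 = 0.73554
P(n) = (1-ρ)ρⁿ
P(4) = (1-0.73554) × 0.73554^4
P(4) = 0.26446 × 0.29270
P(4) = 0.07741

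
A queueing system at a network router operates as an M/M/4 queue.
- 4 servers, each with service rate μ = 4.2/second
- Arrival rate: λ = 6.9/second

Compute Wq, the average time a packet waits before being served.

Traffic intensity: ρ = λ/(cμ) = 6.9/(4×4.2) = 0.4107
Since ρ = 0.4107 < 1, system is stable.
Offered load a = λ/μ = cρ = 6.9/4.2 = 1.6429
P₀ = [ Σₙ₌₀^3 aⁿ/n! + a^4/(4!(1-ρ)) ]⁻¹
Σ = a^0/0! + a^1/1! + a^2/2! + a^3/3! = 1.0000 + 1.6429 + 1.3495 + 0.7390 = 4.7314
a^4/(4!(1-ρ)) = 7.2845/(24 × 0.5893) = 0.5151
P₀ = 1/(4.7314 + 0.5151) = 0.1906
Lq = P₀·a^4·ρ / (4!(1-ρ)²) = 0.19061 × 7.2845 × 0.41071 / (24 × 0.34726) = 0.06842
Wq = Lq/λ = 0.068425/6.9 = 0.009917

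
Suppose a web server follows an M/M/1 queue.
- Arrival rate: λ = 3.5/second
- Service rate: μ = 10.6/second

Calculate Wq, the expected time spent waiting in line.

First, compute utilization: ρ = λ/μ = 3.5/10.6 = 0.3302
For M/M/1: Wq = λ/(μ(μ-λ))
Wq = 3.5/(10.6 × (10.6-3.5))
Wq = 3.5/(10.6 × 7.10)
Wq = 0.04651 seconds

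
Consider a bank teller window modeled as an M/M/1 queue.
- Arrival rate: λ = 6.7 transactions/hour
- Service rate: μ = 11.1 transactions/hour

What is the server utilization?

Server utilization: ρ = λ/μ
ρ = 6.7/11.1 = 0.6036
The server is busy 60.36% of the time.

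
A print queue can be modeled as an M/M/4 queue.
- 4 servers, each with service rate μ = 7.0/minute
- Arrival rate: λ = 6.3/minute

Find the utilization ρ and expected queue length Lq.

Traffic intensity: ρ = λ/(cμ) = 6.3/(4×7.0) = 0.2250
Since ρ = 0.2250 < 1, system is stable.
Offered load a = λ/μ = cρ = 6.3/7.0 = 0.9000
P₀ = [ Σₙ₌₀^3 aⁿ/n! + a^4/(4!(1-ρ)) ]⁻¹
Σ = a^0/0! + a^1/1! + a^2/2! + a^3/3! = 1.0000 + 0.9000 + 0.4050 + 0.1215 = 2.4265
a^4/(4!(1-ρ)) = 0.6561/(24 × 0.7750) = 0.03527
P₀ = 1/(2.4265 + 0.03527) = 0.4062
Lq = P₀·a^4·ρ / (4!(1-ρ)²) = 0.4062 × 0.6561 × 0.2250 / (24 × 0.6006) = 0.004160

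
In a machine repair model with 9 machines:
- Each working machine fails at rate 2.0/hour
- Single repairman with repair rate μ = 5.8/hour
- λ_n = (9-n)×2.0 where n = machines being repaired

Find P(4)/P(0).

P(4)/P(0) = ∏_{i=0}^{4-1} λ_i/μ_{i+1}
= (9-0)×2.0/5.8 × (9-1)×2.0/5.8 × (9-2)×2.0/5.8 × (9-3)×2.0/5.8
= 42.7553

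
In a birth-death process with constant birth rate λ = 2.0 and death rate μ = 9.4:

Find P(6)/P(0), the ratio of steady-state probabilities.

For constant rates: P(n)/P(0) = (λ/μ)^n
P(6)/P(0) = (2.0/9.4)^6 = 0.212766^6 = 0.00009277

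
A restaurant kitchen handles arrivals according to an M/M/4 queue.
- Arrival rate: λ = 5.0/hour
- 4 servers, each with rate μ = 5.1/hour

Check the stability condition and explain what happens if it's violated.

Stability requires ρ = λ/(cμ) < 1
ρ = 5.0/(4 × 5.1) = 5.0/20.40 = 0.2451
Since 0.2451 < 1, the system is STABLE.
The servers are busy 24.51% of the time.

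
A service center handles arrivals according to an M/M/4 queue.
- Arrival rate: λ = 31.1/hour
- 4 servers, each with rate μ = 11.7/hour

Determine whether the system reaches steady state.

Stability requires ρ = λ/(cμ) < 1
ρ = 31.1/(4 × 11.7) = 31.1/46.80 = 0.6645
Since 0.6645 < 1, the system is STABLE.
The servers are busy 66.45% of the time.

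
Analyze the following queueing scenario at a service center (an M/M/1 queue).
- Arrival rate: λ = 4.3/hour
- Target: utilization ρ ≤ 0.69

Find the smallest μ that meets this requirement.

ρ = λ/μ, so μ = λ/ρ
μ ≥ 4.3/0.69 = 6.2319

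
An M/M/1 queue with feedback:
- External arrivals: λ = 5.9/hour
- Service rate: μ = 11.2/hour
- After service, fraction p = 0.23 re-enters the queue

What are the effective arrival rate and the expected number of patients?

Effective arrival rate: λ_eff = λ/(1-p) = 5.9/(1-0.23) = 5.9/0.77 = 7.662338
ρ = λ_eff/μ = 7.662338/11.2 = 0.684137
L = ρ/(1-ρ) = 0.684137/(1-0.684137) = 2.1659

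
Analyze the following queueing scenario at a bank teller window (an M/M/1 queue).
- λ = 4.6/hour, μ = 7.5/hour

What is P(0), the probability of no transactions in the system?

ρ = λ/μ = 4.6/7.5 = 0.6133
P(0) = 1 - ρ = 1 - 0.6133 = 0.3867
The server is idle 38.67% of the time.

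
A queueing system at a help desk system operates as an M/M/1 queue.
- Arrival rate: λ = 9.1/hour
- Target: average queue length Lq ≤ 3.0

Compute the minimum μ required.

For M/M/1: Lq = λ²/(μ(μ-λ))
Need Lq ≤ 3.0, i.e. μ(μ-λ) ≥ λ²/3.0
μ² - 9.1μ - 82.81/3.0 ≥ 0  →  μ² - 9.1μ - 27.60333 ≥ 0
Quadratic formula (positive root): μ = [λ + √(λ² + 4×27.60333)]/2
Discriminant: 82.81 + 4×27.60333 = 193.2233, √193.2233 = 13.9005
μ ≥ (9.1 + 13.9005)/2 = 11.5002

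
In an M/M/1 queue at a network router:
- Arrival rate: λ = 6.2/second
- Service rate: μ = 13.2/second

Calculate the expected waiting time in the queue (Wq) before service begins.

First, compute utilization: ρ = λ/μ = 6.2/13.2 = 0.4697
For M/M/1: Wq = λ/(μ(μ-λ))
Wq = 6.2/(13.2 × (13.2-6.2))
Wq = 6.2/(13.2 × 7.00)
Wq = 0.06710 seconds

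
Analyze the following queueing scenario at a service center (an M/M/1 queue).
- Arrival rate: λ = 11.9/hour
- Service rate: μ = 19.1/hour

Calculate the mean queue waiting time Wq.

First, compute utilization: ρ = λ/μ = 11.9/19.1 = 0.6230
For M/M/1: Wq = λ/(μ(μ-λ))
Wq = 11.9/(19.1 × (19.1-11.9))
Wq = 11.9/(19.1 × 7.20)
Wq = 0.08653 hours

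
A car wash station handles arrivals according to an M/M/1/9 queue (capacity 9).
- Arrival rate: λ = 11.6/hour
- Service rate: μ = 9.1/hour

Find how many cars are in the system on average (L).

ρ = λ/μ = 11.6/9.1 = 1.27473
P₀ = (1-ρ)/(1-ρ^(K+1)) = (1-1.27473)/(1-1.27473^10) = -0.2747/-10.3288 = 0.02660
P_K = P₀×ρ^K = 0.02660 × 1.27473^9 = 0.02660 × 8.8872 = 0.2364
L = ρ[1 - (K+1)ρ^K + Kρ^(K+1)] / [(1-ρ)(1-ρ^(K+1))]
L = 1.27473 × (1 - 10×8.887178 + 9×11.32875) / ((1 - 1.27473) × (1 - 11.32875)) = 6.3282 cars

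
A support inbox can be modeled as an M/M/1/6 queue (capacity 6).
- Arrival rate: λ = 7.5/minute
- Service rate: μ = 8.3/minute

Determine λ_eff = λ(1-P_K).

ρ = λ/μ = 7.5/8.3 = 0.9036
P₀ = (1-ρ)/(1-ρ^(K+1)) = (1-0.9036)/(1-0.9036^7) = 0.09640/0.5081 = 0.1897
P_K = P₀×ρ^K = 0.1897 × 0.9036^6 = 0.1897 × 0.5443 = 0.1033
λ_eff = λ(1-P_K) = 7.5 × (1 - 0.10327) = 7.5 × 0.89673 = 6.7255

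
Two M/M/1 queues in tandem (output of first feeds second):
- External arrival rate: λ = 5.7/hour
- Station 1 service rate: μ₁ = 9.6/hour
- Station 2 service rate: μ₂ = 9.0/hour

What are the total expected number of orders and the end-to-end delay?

By Jackson's theorem, each station behaves as independent M/M/1.
Station 1: ρ₁ = 5.7/9.6 = 0.5938, L₁ = ρ₁/(1-ρ₁) = λ/(μ₁-λ) = 5.7/3.90 = 1.4615
Station 2: ρ₂ = 5.7/9.0 = 0.6333, L₂ = ρ₂/(1-ρ₂) = λ/(μ₂-λ) = 5.7/3.30 = 1.7273
Total: L = L₁ + L₂ = 1.4615 + 1.7273 = 3.1888
W = L/λ = 3.1888/5.7 = 0.5594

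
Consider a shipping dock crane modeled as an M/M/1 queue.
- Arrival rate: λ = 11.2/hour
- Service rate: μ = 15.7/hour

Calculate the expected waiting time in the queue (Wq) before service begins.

First, compute utilization: ρ = λ/μ = 11.2/15.7 = 0.7134
For M/M/1: Wq = λ/(μ(μ-λ))
Wq = 11.2/(15.7 × (15.7-11.2))
Wq = 11.2/(15.7 × 4.50)
Wq = 0.1585 hours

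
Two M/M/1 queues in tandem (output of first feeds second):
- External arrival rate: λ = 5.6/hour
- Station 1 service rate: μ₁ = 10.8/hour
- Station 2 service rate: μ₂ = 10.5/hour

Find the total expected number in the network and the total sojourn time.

By Jackson's theorem, each station behaves as independent M/M/1.
Station 1: ρ₁ = 5.6/10.8 = 0.5185, L₁ = ρ₁/(1-ρ₁) = λ/(μ₁-λ) = 5.6/5.20 = 1.0769
Station 2: ρ₂ = 5.6/10.5 = 0.5333, L₂ = ρ₂/(1-ρ₂) = λ/(μ₂-λ) = 5.6/4.90 = 1.1429
Total: L = L₁ + L₂ = 1.0769 + 1.1429 = 2.2198
W = L/λ = 2.2198/5.6 = 0.3964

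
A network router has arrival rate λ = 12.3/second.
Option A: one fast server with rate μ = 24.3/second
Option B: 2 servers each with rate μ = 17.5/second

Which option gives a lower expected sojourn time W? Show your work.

Option A: single server μ = 24.3 (M/M/1)
  ρ_A = 12.3/24.3 = 0.5062
  W_A = 1/(μ-λ) = 1/(24.3-12.3) = 1/12.00 = 0.08333

Option B: 2 servers μ = 17.5 (M/M/2)
  ρ_B = λ/(cμ) = 12.3/(2×17.5) = 0.3514
  Offered load a = λ/μ = cρ = 12.3/17.5 = 0.7029
  P₀ = [ Σₙ₌₀^1 aⁿ/n! + a^2/(2!(1-ρ)) ]⁻¹
  Σ = a^0/0! + a^1/1! = 1.0000 + 0.7029 = 1.7029
  a^2/(2!(1-ρ)) = 0.4940/(2 × 0.6486) = 0.3808
  P₀ = 1/(1.7029 + 0.3808) = 0.4799
  Lq = P₀·a^2·ρ / (2!(1-ρ)²) = 0.47992 × 0.49401 × 0.35143 / (2 × 0.42064) = 0.09904
  Wq_B = Lq/λ = 0.09904/12.3 = 0.008052
  W_B = Wq_B + 1/μ = 0.008052 + 0.05714 = 0.06519

Since W_B = 0.06519 < W_A = 0.08333, Option B (multiple servers) has the shorter time in system.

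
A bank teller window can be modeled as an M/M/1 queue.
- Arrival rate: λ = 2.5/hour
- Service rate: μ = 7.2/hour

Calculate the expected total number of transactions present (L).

ρ = λ/μ = 2.5/7.2 = 0.3472
For M/M/1: L = λ/(μ-λ)
L = 2.5/(7.2-2.5) = 2.5/4.70
L = 0.5319 transactions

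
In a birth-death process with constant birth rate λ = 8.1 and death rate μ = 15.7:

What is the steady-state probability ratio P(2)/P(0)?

For constant rates: P(n)/P(0) = (λ/μ)^n
P(2)/P(0) = (8.1/15.7)^2 = 0.5159^2 = 0.2662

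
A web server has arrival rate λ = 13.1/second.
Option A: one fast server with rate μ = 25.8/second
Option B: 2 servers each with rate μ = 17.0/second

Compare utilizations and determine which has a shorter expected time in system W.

Option A: single server μ = 25.8 (M/M/1)
  ρ_A = 13.1/25.8 = 0.5078
  W_A = 1/(μ-λ) = 1/(25.8-13.1) = 1/12.70 = 0.07874

Option B: 2 servers μ = 17.0 (M/M/2)
  ρ_B = λ/(cμ) = 13.1/(2×17.0) = 0.3853
  Offered load a = λ/μ = cρ = 13.1/17.0 = 0.7706
  P₀ = [ Σₙ₌₀^1 aⁿ/n! + a^2/(2!(1-ρ)) ]⁻¹
  Σ = a^0/0! + a^1/1! = 1.0000 + 0.7706 = 1.7706
  a^2/(2!(1-ρ)) = 0.5938/(2 × 0.6147) = 0.4830
  P₀ = 1/(1.7706 + 0.4830) = 0.4437
  Lq = P₀·a^2·ρ / (2!(1-ρ)²) = 0.4437 × 0.5938 × 0.3853 / (2 × 0.3779) = 0.1343
  Wq_B = Lq/λ = 0.13434/13.1 = 0.010255
  W_B = Wq_B + 1/μ = 0.010255 + 0.058824 = 0.06908

Since W_B = 0.06908 < W_A = 0.07874, Option B (multiple servers) has the shorter time in system.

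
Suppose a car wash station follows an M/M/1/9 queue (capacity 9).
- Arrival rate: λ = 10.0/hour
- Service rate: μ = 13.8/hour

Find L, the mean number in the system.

ρ = λ/μ = 10.0/13.8 = 0.72464
P₀ = (1-ρ)/(1-ρ^(K+1)) = (1-0.72464)/(1-0.72464^10) = 0.2754/0.9601 = 0.2868
P_K = P₀×ρ^K = 0.2868 × 0.72464^9 = 0.2868 × 0.05509 = 0.01580
L = ρ[1 - (K+1)ρ^K + Kρ^(K+1)] / [(1-ρ)(1-ρ^(K+1))]
L = 0.72464 × (1 - 10×0.05509 + 9×0.03992) / ((1 - 0.72464) × (1 - 0.03992)) = 2.2158 cars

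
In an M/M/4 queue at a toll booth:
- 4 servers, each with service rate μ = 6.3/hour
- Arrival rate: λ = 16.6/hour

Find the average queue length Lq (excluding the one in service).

Traffic intensity: ρ = λ/(cμ) = 16.6/(4×6.3) = 0.6587
Since ρ = 0.6587 < 1, system is stable.
Offered load a = λ/μ = cρ = 16.6/6.3 = 2.6349
P₀ = [ Σₙ₌₀^3 aⁿ/n! + a^4/(4!(1-ρ)) ]⁻¹
Σ = a^0/0! + a^1/1! + a^2/2! + a^3/3! = 1.0000 + 2.6349 + 3.4714 + 3.0490 = 10.1553
a^4/(4!(1-ρ)) = 48.2026/(24 × 0.34127) = 5.8852
P₀ = 1/(10.1553 + 5.8852) = 0.06234
Lq = P₀·a^4·ρ / (4!(1-ρ)²) = 0.062342 × 48.2026 × 0.65873 / (24 × 0.11647) = 0.7082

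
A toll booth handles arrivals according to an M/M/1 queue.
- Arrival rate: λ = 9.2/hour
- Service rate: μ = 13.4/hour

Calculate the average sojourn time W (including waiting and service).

First, compute utilization: ρ = λ/μ = 9.2/13.4 = 0.6866
For M/M/1: W = 1/(μ-λ)
W = 1/(13.4-9.2) = 1/4.20
W = 0.2381 hours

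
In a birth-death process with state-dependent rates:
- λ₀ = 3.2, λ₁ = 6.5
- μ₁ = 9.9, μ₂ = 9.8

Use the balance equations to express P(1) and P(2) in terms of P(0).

Balance equations:
State 0: λ₀P₀ = μ₁P₁ → P₁ = (λ₀/μ₁)P₀ = (3.2/9.9)P₀ = 0.3232P₀
State 1: P₂ = (λ₀λ₁)/(μ₁μ₂)P₀ = (3.2×6.5)/(9.9×9.8)P₀ = 0.2144P₀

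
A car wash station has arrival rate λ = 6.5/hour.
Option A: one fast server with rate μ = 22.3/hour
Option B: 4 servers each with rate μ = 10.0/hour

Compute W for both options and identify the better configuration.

Option A: single server μ = 22.3 (M/M/1)
  ρ_A = 6.5/22.3 = 0.2915
  W_A = 1/(μ-λ) = 1/(22.3-6.5) = 1/15.80 = 0.06329

Option B: 4 servers μ = 10.0 (M/M/4)
  ρ_B = λ/(cμ) = 6.5/(4×10.0) = 0.1625
  Offered load a = λ/μ = cρ = 6.5/10.0 = 0.6500
  P₀ = [ Σₙ₌₀^3 aⁿ/n! + a^4/(4!(1-ρ)) ]⁻¹
  Σ = a^0/0! + a^1/1! + a^2/2! + a^3/3! = 1.0000 + 0.65000 + 0.21125 + 0.045771 = 1.9070
  a^4/(4!(1-ρ)) = 0.1785/(24 × 0.8375) = 0.008881
  P₀ = 1/(1.90702 + 0.00888091) = 0.5219
  Lq = P₀·a^4·ρ / (4!(1-ρ)²) = 0.52195 × 0.17851 × 0.16250 / (24 × 0.70141) = 0.0008994
  Wq_B = Lq/λ = 0.0008994/6.5 = 0.0001384
  W_B = Wq_B + 1/μ = 0.0001384 + 0.1000 = 0.1001

Since W_A = 0.06329 < W_B = 0.1001, Option A (single fast server) has the shorter time in system.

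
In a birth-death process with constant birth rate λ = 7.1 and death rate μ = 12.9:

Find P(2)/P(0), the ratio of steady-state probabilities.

For constant rates: P(n)/P(0) = (λ/μ)^n
P(2)/P(0) = (7.1/12.9)^2 = 0.5504^2 = 0.3029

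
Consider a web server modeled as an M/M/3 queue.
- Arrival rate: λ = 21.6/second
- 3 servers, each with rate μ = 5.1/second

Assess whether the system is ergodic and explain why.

Stability requires ρ = λ/(cμ) < 1
ρ = 21.6/(3 × 5.1) = 21.6/15.30 = 1.4118
Since 1.4118 ≥ 1, the system is UNSTABLE.
Need c > λ/μ = 21.6/5.1 = 4.24.
Minimum servers needed: c = 5.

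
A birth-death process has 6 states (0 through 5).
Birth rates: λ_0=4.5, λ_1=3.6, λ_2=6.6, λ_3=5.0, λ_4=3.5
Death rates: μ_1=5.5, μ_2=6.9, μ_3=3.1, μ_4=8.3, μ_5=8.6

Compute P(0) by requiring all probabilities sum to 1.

Ratios P(n)/P(0) = (λ₀···λₙ₋₁)/(μ₁···μₙ):
P(1)/P(0) = (4.5)/(5.5) = 0.8182
P(2)/P(0) = (4.5×3.6)/(5.5×6.9) = 0.4269
P(3)/P(0) = (4.5×3.6×6.6)/(5.5×6.9×3.1) = 0.9088
P(4)/P(0) = (4.5×3.6×6.6×5.0)/(5.5×6.9×3.1×8.3) = 0.5475
P(5)/P(0) = (4.5×3.6×6.6×5.0×3.5)/(5.5×6.9×3.1×8.3×8.6) = 0.2228

Normalization: ∑ P(n) = 1
P(0) × (1.0000 + 0.8182 + 0.4269 + 0.9088 + 0.5475 + 0.2228) = 1
P(0) × 3.9242 = 1
P(0) = 1/3.9242 = 0.2548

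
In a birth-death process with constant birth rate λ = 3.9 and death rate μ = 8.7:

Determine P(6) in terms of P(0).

For constant rates: P(n)/P(0) = (λ/μ)^n
P(6)/P(0) = (3.9/8.7)^6 = 0.44828^6 = 0.008115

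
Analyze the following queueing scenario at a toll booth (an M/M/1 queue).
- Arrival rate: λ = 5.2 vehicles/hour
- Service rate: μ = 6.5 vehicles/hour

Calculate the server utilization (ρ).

Server utilization: ρ = λ/μ
ρ = 5.2/6.5 = 0.8000
The server is busy 80.00% of the time.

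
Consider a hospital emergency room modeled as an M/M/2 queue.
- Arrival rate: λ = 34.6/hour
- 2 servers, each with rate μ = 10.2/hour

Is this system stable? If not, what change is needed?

Stability requires ρ = λ/(cμ) < 1
ρ = 34.6/(2 × 10.2) = 34.6/20.40 = 1.6961
Since 1.6961 ≥ 1, the system is UNSTABLE.
Need c > λ/μ = 34.6/10.2 = 3.39.
Minimum servers needed: c = 4.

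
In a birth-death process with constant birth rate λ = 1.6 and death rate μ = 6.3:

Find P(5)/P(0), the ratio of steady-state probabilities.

For constant rates: P(n)/P(0) = (λ/μ)^n
P(5)/P(0) = (1.6/6.3)^5 = 0.2540^5 = 0.001057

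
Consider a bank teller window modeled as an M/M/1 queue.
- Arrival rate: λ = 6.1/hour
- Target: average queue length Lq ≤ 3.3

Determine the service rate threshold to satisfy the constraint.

For M/M/1: Lq = λ²/(μ(μ-λ))
Need Lq ≤ 3.3, i.e. μ(μ-λ) ≥ λ²/3.3
μ² - 6.1μ - 37.21/3.3 ≥ 0  →  μ² - 6.1μ - 11.27576 ≥ 0
Quadratic formula (positive root): μ = [λ + √(λ² + 4×11.27576)]/2
Discriminant: 37.21 + 4×11.27576 = 82.3130, √82.3130 = 9.0727
μ ≥ (6.1 + 9.0727)/2 = 7.5863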